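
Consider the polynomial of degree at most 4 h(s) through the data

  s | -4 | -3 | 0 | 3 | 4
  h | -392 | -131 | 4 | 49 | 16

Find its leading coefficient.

-1

The leading coefficient equals the top divided difference h[-4,-3,0,3,4].
h[-4,-3] = (-131 - (-392)) / (-3 - (-4)) = 261
h[-3,0] = (4 - (-131)) / (0 - (-3)) = 45
h[0,3] = (49 - 4) / (3 - 0) = 15
h[3,4] = (16 - 49) / (4 - 3) = -33
h[-4,-3,0] = (45 - 261) / (0 - (-4)) = -54
h[-3,0,3] = (15 - 45) / (3 - (-3)) = -5
h[0,3,4] = (-33 - 15) / (4 - 0) = -12
h[-4,-3,0,3] = (-5 - (-54)) / (3 - (-4)) = 7
h[-3,0,3,4] = (-12 - (-5)) / (4 - (-3)) = -1
h[-4,-3,0,3,4] = (-1 - 7) / (4 - (-4)) = -1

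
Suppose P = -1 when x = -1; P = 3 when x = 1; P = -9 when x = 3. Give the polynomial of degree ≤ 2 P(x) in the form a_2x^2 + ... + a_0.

P(x) = -2x^2 + 2x + 3

L_0(x) = (x - 1)(x - 3) / [8] = (1/8)x^2 - (1/2)x + 3/8
L_1(x) = (x + 1)(x - 3) / [-4] = -(1/4)x^2 + (1/2)x + 3/4
L_2(x) = (x + 1)(x - 1) / [8] = (1/8)x^2 - 1/8
P(x) = (-1)·L_0 + 3·L_1 + (-9)·L_2
  (-1)·L_0(x) = -(1/8)x^2 + (1/2)x - 3/8
  3·L_1(x) = -(3/4)x^2 + (3/2)x + 9/4
  (-9)·L_2(x) = -(9/8)x^2 + 9/8
Adding term by term: -2x^2 + 2x + 3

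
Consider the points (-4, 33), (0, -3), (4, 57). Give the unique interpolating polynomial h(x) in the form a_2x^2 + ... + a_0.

Newton's divided differences:
h[-4,0] = (-3 - 33) / (0 - (-4)) = -9
h[0,4] = (57 - (-3)) / (4 - 0) = 15
h[-4,0,4] = (15 - (-9)) / (4 - (-4)) = 3
h(x) = 33 + (-9)·(x + 4) + 3·(x + 4)x
Expanding: h(x) = 3x^2 + 3x - 3

h(x) = 3x^2 + 3x - 3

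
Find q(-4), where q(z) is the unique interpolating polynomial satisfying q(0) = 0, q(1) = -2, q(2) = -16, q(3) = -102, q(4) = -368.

-592

Using Newton's divided-difference form:
q[0,1] = (-2 - 0) / (1 - 0) = -2
q[1,2] = (-16 - (-2)) / (2 - 1) = -14
q[2,3] = (-102 - (-16)) / (3 - 2) = -86
q[3,4] = (-368 - (-102)) / (4 - 3) = -266
q[0,1,2] = (-14 - (-2)) / (2 - 0) = -6
q[1,2,3] = (-86 - (-14)) / (3 - 1) = -36
q[2,3,4] = (-266 - (-86)) / (4 - 2) = -90
q[0,1,2,3] = (-36 - (-6)) / (3 - 0) = -10
q[1,2,3,4] = (-90 - (-36)) / (4 - 1) = -18
q[0,1,2,3,4] = (-18 - (-10)) / (4 - 0) = -2
q(-4) = 0 + (-2)·(-4) + (-6)·(-4)·(-5) + (-10)·(-4)·(-5)·(-6) + (-2)·(-4)·(-5)·(-6)·(-7) = -592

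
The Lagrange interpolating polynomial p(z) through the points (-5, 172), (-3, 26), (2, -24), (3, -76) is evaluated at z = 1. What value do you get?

-2

L_0(1) = (4)·(-1)·(-2)/[(-2)·(-7)·(-8)] = -1/14
L_1(1) = (6)·(-1)·(-2)/[(2)·(-5)·(-6)] = 1/5
L_2(1) = (6)·(4)·(-2)/[(7)·(5)·(-1)] = 48/35
L_3(1) = (6)·(4)·(-1)/[(8)·(6)·(1)] = -1/2
Sum: 172·(-1/14) + 26·(1/5) + (-24)·(48/35) + (-76)·(-1/2) = -2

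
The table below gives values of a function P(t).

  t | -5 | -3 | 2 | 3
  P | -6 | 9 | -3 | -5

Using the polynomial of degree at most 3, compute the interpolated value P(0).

Evaluate each Lagrange basis at t = 0:
L_0(0) = (3)·(-2)·(-3)/[(-2)·(-7)·(-8)] = -9/56
L_1(0) = (5)·(-2)·(-3)/[(2)·(-5)·(-6)] = 1/2
L_2(0) = (5)·(3)·(-3)/[(7)·(5)·(-1)] = 9/7
L_3(0) = (5)·(3)·(-2)/[(8)·(6)·(1)] = -5/8
Sum: (-6)·(-9/56) + 9·(1/2) + (-3)·(9/7) + (-5)·(-5/8) = 265/56

265/56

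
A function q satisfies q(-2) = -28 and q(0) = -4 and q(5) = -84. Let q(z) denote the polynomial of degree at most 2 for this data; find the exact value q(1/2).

Using Newton's divided-difference form:
q[-2,0] = (-4 - (-28)) / (0 - (-2)) = 12
q[0,5] = (-84 - (-4)) / (5 - 0) = -16
q[-2,0,5] = (-16 - 12) / (5 - (-2)) = -4
q(1/2) = -28 + 12·(5/2) + (-4)·(5/2)·(1/2) = -3

-3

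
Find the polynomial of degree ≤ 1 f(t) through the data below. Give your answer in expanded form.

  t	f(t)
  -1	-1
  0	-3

Build the Lagrange basis polynomials:
L_0(t) = t / [-1] = -t
L_1(t) = (t + 1) / [1] = t + 1
f(t) = (-1)·L_0 + (-3)·L_1
  (-1)·L_0(t) = t
  (-3)·L_1(t) = -3t - 3
Adding term by term: -2t - 3

f(t) = -2t - 3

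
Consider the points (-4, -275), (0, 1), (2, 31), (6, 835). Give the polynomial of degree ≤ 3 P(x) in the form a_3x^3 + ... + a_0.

P(x) = 4x^3 - x^2 + x + 1

Build the Lagrange basis polynomials:
L_0(x) = x(x - 2)(x - 6) / [-240] = -(1/240)x^3 + (1/30)x^2 - (1/20)x
L_1(x) = (x + 4)(x - 2)(x - 6) / [48] = (1/48)x^3 - (1/12)x^2 - (5/12)x + 1
L_2(x) = (x + 4)x(x - 6) / [-48] = -(1/48)x^3 + (1/24)x^2 + (1/2)x
L_3(x) = (x + 4)x(x - 2) / [240] = (1/240)x^3 + (1/120)x^2 - (1/30)x
P(x) = (-275)·L_0 + 1·L_1 + 31·L_2 + 835·L_3
  (-275)·L_0(x) = (55/48)x^3 - (55/6)x^2 + (55/4)x
  1·L_1(x) = (1/48)x^3 - (1/12)x^2 - (5/12)x + 1
  31·L_2(x) = -(31/48)x^3 + (31/24)x^2 + (31/2)x
  835·L_3(x) = (167/48)x^3 + (167/24)x^2 - (167/6)x
Adding term by term: 4x^3 - x^2 + x + 1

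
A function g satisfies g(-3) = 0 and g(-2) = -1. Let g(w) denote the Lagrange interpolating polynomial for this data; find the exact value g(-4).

1

Evaluate each Lagrange basis at w = -4:
L_0(-4) = (-2)/[(-1)] = 2
L_1(-4) = (-1)/[(1)] = -1
Sum: 0 + (-1)·(-1) = 1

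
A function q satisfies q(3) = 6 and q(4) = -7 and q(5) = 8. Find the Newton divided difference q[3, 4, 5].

q[3,4] = (-7 - 6) / (4 - 3) = -13
q[4,5] = (8 - (-7)) / (5 - 4) = 15
q[3,4,5] = (15 - (-13)) / (5 - 3) = 14

14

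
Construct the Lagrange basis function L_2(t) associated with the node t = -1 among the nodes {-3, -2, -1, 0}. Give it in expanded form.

L_2(t) = -(1/2)t^3 - (5/2)t^2 - 3t

L_2(t) = (t + 3)(t + 2)t / [(2)·(1)·(-1)]
       = (t^3 + 5t^2 + 6t) / (-2)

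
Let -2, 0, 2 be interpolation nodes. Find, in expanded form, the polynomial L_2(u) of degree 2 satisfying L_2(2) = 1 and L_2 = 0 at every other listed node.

L_2(u) = (u + 2)u / [(4)·(2)]
       = (u^2 + 2u) / (8)

L_2(u) = (1/8)u^2 + (1/4)u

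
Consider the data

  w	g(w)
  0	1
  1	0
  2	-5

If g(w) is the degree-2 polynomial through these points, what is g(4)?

Evaluate each Lagrange basis at w = 4:
L_0(4) = (3)·(2)/[(-1)·(-2)] = 3
L_1(4) = (4)·(2)/[(1)·(-1)] = -8
L_2(4) = (4)·(3)/[(2)·(1)] = 6
Sum: 1·(3) + 0 + (-5)·(6) = -27

-27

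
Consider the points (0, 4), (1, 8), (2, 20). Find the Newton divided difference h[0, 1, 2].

4

h[0,1] = (8 - 4) / (1 - 0) = 4
h[1,2] = (20 - 8) / (2 - 1) = 12
h[0,1,2] = (12 - 4) / (2 - 0) = 4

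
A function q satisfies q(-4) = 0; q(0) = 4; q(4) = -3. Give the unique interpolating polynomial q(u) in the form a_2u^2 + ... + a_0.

q(u) = -(11/32)u^2 - (3/8)u + 4

L_0(u) = u(u - 4) / [32] = (1/32)u^2 - (1/8)u
L_1(u) = (u + 4)(u - 4) / [-16] = -(1/16)u^2 + 1
L_2(u) = (u + 4)u / [32] = (1/32)u^2 + (1/8)u
q(u) = 0·L_0 + 4·L_1 + (-3)·L_2
  0·L_0(u) = 0
  4·L_1(u) = -(1/4)u^2 + 4
  (-3)·L_2(u) = -(3/32)u^2 - (3/8)u
Adding term by term: -(11/32)u^2 - (3/8)u + 4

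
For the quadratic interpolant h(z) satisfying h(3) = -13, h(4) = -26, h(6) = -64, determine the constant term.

2

Build the Lagrange basis polynomials:
L_0(z) = (z - 4)(z - 6) / [3] = (1/3)z^2 - (10/3)z + 8
L_1(z) = (z - 3)(z - 6) / [-2] = -(1/2)z^2 + (9/2)z - 9
L_2(z) = (z - 3)(z - 4) / [6] = (1/6)z^2 - (7/6)z + 2
h(z) = (-13)·L_0 + (-26)·L_1 + (-64)·L_2
Only the constant term is needed; take it from each L_i and combine:
(-13)·(8) + (-26)·(-9) + (-64)·(2) = 2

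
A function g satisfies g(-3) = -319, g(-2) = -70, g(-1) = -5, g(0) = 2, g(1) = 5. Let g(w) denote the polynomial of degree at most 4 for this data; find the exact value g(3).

Using Newton's divided-difference form:
g[-3,-2] = (-70 - (-319)) / (-2 - (-3)) = 249
g[-2,-1] = (-5 - (-70)) / (-1 - (-2)) = 65
g[-1,0] = (2 - (-5)) / (0 - (-1)) = 7
g[0,1] = (5 - 2) / (1 - 0) = 3
g[-3,-2,-1] = (65 - 249) / (-1 - (-3)) = -92
g[-2,-1,0] = (7 - 65) / (0 - (-2)) = -29
g[-1,0,1] = (3 - 7) / (1 - (-1)) = -2
g[-3,-2,-1,0] = (-29 - (-92)) / (0 - (-3)) = 21
g[-2,-1,0,1] = (-2 - (-29)) / (1 - (-2)) = 9
g[-3,-2,-1,0,1] = (9 - 21) / (1 - (-3)) = -3
g(3) = -319 + 249·(6) + (-92)·(6)·(5) + 21·(6)·(5)·(4) + (-3)·(6)·(5)·(4)·(3) = -145

-145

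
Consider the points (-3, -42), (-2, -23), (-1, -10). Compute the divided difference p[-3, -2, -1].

p[-3,-2] = (-23 - (-42)) / (-2 - (-3)) = 19
p[-2,-1] = (-10 - (-23)) / (-1 - (-2)) = 13
p[-3,-2,-1] = (13 - 19) / (-1 - (-3)) = -3

-3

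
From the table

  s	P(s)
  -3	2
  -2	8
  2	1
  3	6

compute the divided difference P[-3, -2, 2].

P[-3,-2] = (8 - 2) / (-2 - (-3)) = 6
P[-2,2] = (1 - 8) / (2 - (-2)) = -7/4
P[-3,-2,2] = (-7/4 - 6) / (2 - (-3)) = -31/20

-31/20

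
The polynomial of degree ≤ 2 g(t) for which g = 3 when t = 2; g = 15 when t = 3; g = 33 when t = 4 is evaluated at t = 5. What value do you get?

57

Using Newton's divided-difference form:
g[2,3] = (15 - 3) / (3 - 2) = 12
g[3,4] = (33 - 15) / (4 - 3) = 18
g[2,3,4] = (18 - 12) / (4 - 2) = 3
g(5) = 3 + 12·(3) + 3·(3)·(2) = 57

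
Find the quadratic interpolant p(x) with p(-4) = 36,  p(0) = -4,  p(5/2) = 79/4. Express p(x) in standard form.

p(x) = 3x^2 + 2x - 4

Build the Lagrange basis polynomials:
L_0(x) = x(x - 5/2) / [26] = (1/26)x^2 - (5/52)x
L_1(x) = (x + 4)(x - 5/2) / [-10] = -(1/10)x^2 - (3/20)x + 1
L_2(x) = (x + 4)x / [65/4] = (4/65)x^2 + (16/65)x
p(x) = 36·L_0 + (-4)·L_1 + (79/4)·L_2
  36·L_0(x) = (18/13)x^2 - (45/13)x
  (-4)·L_1(x) = (2/5)x^2 + (3/5)x - 4
  (79/4)·L_2(x) = (79/65)x^2 + (316/65)x
Adding term by term: 3x^2 + 2x - 4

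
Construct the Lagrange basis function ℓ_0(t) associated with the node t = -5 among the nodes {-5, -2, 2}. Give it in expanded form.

ℓ_0(t) = (t + 2)(t - 2) / [(-3)·(-7)]
       = (t^2 - 4) / (21)

ℓ_0(t) = (1/21)t^2 - 4/21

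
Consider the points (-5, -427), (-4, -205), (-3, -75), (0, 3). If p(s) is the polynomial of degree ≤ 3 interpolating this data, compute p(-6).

-765

L_0(-6) = (-2)·(-3)·(-6)/[(-1)·(-2)·(-5)] = 18/5
L_1(-6) = (-1)·(-3)·(-6)/[(1)·(-1)·(-4)] = -9/2
L_2(-6) = (-1)·(-2)·(-6)/[(2)·(1)·(-3)] = 2
L_3(-6) = (-1)·(-2)·(-3)/[(5)·(4)·(3)] = -1/10
Sum: (-427)·(18/5) + (-205)·(-9/2) + (-75)·(2) + 3·(-1/10) = -765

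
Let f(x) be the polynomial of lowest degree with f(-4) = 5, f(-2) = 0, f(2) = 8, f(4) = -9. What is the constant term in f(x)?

L_0(x) = (x + 2)(x - 2)(x - 4) / [-96] = -(1/96)x^3 + (1/24)x^2 + (1/24)x - 1/6
L_1(x) = (x + 4)(x - 2)(x - 4) / [48] = (1/48)x^3 - (1/24)x^2 - (1/3)x + 2/3
L_2(x) = (x + 4)(x + 2)(x - 4) / [-48] = -(1/48)x^3 - (1/24)x^2 + (1/3)x + 2/3
L_3(x) = (x + 4)(x + 2)(x - 2) / [96] = (1/96)x^3 + (1/24)x^2 - (1/24)x - 1/6
f(x) = 5·L_0 + 0·L_1 + 8·L_2 + (-9)·L_3
Only the constant term is needed; take it from each L_i and combine:
5·(-1/6) + 0·(2/3) + 8·(2/3) + (-9)·(-1/6) = 6

6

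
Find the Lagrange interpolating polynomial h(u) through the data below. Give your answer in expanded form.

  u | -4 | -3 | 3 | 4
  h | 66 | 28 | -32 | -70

h(u) = -u^3 - u - 2

Build the Lagrange basis polynomials:
L_0(u) = (u + 3)(u - 3)(u - 4) / [-56] = -(1/56)u^3 + (1/14)u^2 + (9/56)u - 9/14
L_1(u) = (u + 4)(u - 3)(u - 4) / [42] = (1/42)u^3 - (1/14)u^2 - (8/21)u + 8/7
L_2(u) = (u + 4)(u + 3)(u - 4) / [-42] = -(1/42)u^3 - (1/14)u^2 + (8/21)u + 8/7
L_3(u) = (u + 4)(u + 3)(u - 3) / [56] = (1/56)u^3 + (1/14)u^2 - (9/56)u - 9/14
h(u) = 66·L_0 + 28·L_1 + (-32)·L_2 + (-70)·L_3
  66·L_0(u) = -(33/28)u^3 + (33/7)u^2 + (297/28)u - 297/7
  28·L_1(u) = (2/3)u^3 - 2u^2 - (32/3)u + 32
  (-32)·L_2(u) = (16/21)u^3 + (16/7)u^2 - (256/21)u - 256/7
  (-70)·L_3(u) = -(5/4)u^3 - 5u^2 + (45/4)u + 45
Adding term by term: -u^3 - u - 2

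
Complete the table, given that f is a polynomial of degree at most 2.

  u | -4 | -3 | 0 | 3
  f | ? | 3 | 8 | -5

-8/3

The 3 known values determine f uniquely (degree ≤ 2).
Evaluate each Lagrange basis at u = -4:
L_0(-4) = (-4)·(-7)/[(-3)·(-6)] = 14/9
L_1(-4) = (-1)·(-7)/[(3)·(-3)] = -7/9
L_2(-4) = (-1)·(-4)/[(6)·(3)] = 2/9
Sum: 3·(14/9) + 8·(-7/9) + (-5)·(2/9) = -8/3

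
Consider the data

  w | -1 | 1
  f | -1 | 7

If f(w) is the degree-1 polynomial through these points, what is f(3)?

15

L_0(3) = (2)/[(-2)] = -1
L_1(3) = (4)/[(2)] = 2
Sum: (-1)·(-1) + 7·(2) = 15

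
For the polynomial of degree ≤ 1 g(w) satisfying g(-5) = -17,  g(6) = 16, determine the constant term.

Build the Lagrange basis polynomials:
L_0(w) = (w - 6) / [-11] = -(1/11)w + 6/11
L_1(w) = (w + 5) / [11] = (1/11)w + 5/11
g(w) = (-17)·L_0 + 16·L_1
Only the constant term is needed; take it from each L_i and combine:
(-17)·(6/11) + 16·(5/11) = -2

-2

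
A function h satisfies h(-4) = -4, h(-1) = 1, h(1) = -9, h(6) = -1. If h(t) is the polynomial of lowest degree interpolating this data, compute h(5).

L_0(5) = (6)·(4)·(-1)/[(-3)·(-5)·(-10)] = 4/25
L_1(5) = (9)·(4)·(-1)/[(3)·(-2)·(-7)] = -6/7
L_2(5) = (9)·(6)·(-1)/[(5)·(2)·(-5)] = 27/25
L_3(5) = (9)·(6)·(4)/[(10)·(7)·(5)] = 108/175
Sum: (-4)·(4/25) + 1·(-6/7) + (-9)·(27/25) + (-1)·(108/175) = -2071/175

-2071/175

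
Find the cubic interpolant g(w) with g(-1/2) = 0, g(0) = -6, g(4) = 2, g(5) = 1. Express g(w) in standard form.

g(w) = -(334/495)w^3 + (301/55)w^2 - (4502/495)w - 6

Build the Lagrange basis polynomials:
L_0(w) = w(w - 4)(w - 5) / [-99/8] = -(8/99)w^3 + (8/11)w^2 - (160/99)w
L_1(w) = (w + 1/2)(w - 4)(w - 5) / [10] = (1/10)w^3 - (17/20)w^2 + (31/20)w + 1
L_2(w) = (w + 1/2)w(w - 5) / [-18] = -(1/18)w^3 + (1/4)w^2 + (5/36)w
L_3(w) = (w + 1/2)w(w - 4) / [55/2] = (2/55)w^3 - (7/55)w^2 - (4/55)w
g(w) = 0·L_0 + (-6)·L_1 + 2·L_2 + 1·L_3
  0·L_0(w) = 0
  (-6)·L_1(w) = -(3/5)w^3 + (51/10)w^2 - (93/10)w - 6
  2·L_2(w) = -(1/9)w^3 + (1/2)w^2 + (5/18)w
  1·L_3(w) = (2/55)w^3 - (7/55)w^2 - (4/55)w
Adding term by term: -(334/495)w^3 + (301/55)w^2 - (4502/495)w - 6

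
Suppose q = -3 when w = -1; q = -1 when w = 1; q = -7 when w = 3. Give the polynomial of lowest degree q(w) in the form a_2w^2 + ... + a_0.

Build the Lagrange basis polynomials:
L_0(w) = (w - 1)(w - 3) / [8] = (1/8)w^2 - (1/2)w + 3/8
L_1(w) = (w + 1)(w - 3) / [-4] = -(1/4)w^2 + (1/2)w + 3/4
L_2(w) = (w + 1)(w - 1) / [8] = (1/8)w^2 - 1/8
q(w) = (-3)·L_0 + (-1)·L_1 + (-7)·L_2
  (-3)·L_0(w) = -(3/8)w^2 + (3/2)w - 9/8
  (-1)·L_1(w) = (1/4)w^2 - (1/2)w - 3/4
  (-7)·L_2(w) = -(7/8)w^2 + 7/8
Adding term by term: -w^2 + w - 1

q(w) = -w^2 + w - 1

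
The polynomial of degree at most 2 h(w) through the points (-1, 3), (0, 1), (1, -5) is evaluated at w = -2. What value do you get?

1

Evaluate each Lagrange basis at w = -2:
L_0(-2) = (-2)·(-3)/[(-1)·(-2)] = 3
L_1(-2) = (-1)·(-3)/[(1)·(-1)] = -3
L_2(-2) = (-1)·(-2)/[(2)·(1)] = 1
Sum: 3·(3) + 1·(-3) + (-5)·(1) = 1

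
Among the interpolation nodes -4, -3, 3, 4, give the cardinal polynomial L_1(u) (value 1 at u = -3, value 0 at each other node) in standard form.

L_1(u) = (1/42)u^3 - (1/14)u^2 - (8/21)u + 8/7

L_1(u) = (u + 4)(u - 3)(u - 4) / [(1)·(-6)·(-7)]
       = (u^3 - 3u^2 - 16u + 48) / (42)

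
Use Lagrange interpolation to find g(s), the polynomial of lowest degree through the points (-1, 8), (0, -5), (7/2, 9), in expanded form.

g(s) = (34/9)s^2 - (83/9)s - 5

Build the Lagrange basis polynomials:
L_0(s) = s(s - 7/2) / [9/2] = (2/9)s^2 - (7/9)s
L_1(s) = (s + 1)(s - 7/2) / [-7/2] = -(2/7)s^2 + (5/7)s + 1
L_2(s) = (s + 1)s / [63/4] = (4/63)s^2 + (4/63)s
g(s) = 8·L_0 + (-5)·L_1 + 9·L_2
  8·L_0(s) = (16/9)s^2 - (56/9)s
  (-5)·L_1(s) = (10/7)s^2 - (25/7)s - 5
  9·L_2(s) = (4/7)s^2 + (4/7)s
Adding term by term: (34/9)s^2 - (83/9)s - 5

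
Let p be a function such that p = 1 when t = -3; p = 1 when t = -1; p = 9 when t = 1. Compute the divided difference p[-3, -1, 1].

1

p[-3,-1] = (1 - 1) / (-1 - (-3)) = 0
p[-1,1] = (9 - 1) / (1 - (-1)) = 4
p[-3,-1,1] = (4 - 0) / (1 - (-3)) = 1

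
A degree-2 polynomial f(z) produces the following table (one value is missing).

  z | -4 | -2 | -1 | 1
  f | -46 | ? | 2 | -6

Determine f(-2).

The 3 known values determine f uniquely (degree ≤ 2).
L_0(-2) = (-1)·(-3)/[(-3)·(-5)] = 1/5
L_1(-2) = (2)·(-3)/[(3)·(-2)] = 1
L_2(-2) = (2)·(-1)/[(5)·(2)] = -1/5
Sum: (-46)·(1/5) + 2·(1) + (-6)·(-1/5) = -6

-6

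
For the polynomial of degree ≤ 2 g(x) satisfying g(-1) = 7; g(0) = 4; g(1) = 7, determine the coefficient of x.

Build the Lagrange basis polynomials:
L_0(x) = x(x - 1) / [2] = (1/2)x^2 - (1/2)x
L_1(x) = (x + 1)(x - 1) / [-1] = -x^2 + 1
L_2(x) = (x + 1)x / [2] = (1/2)x^2 + (1/2)x
g(x) = 7·L_0 + 4·L_1 + 7·L_2
Only the coefficient of x is needed; take it from each L_i and combine:
7·(-1/2) + 4·(0) + 7·(1/2) = 0

0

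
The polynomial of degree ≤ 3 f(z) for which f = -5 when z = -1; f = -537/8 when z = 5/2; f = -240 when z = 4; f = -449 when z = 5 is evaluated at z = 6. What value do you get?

-754

Evaluate each Lagrange basis at z = 6:
L_0(6) = (7/2)·(2)·(1)/[(-7/2)·(-5)·(-6)] = -1/15
L_1(6) = (7)·(2)·(1)/[(7/2)·(-3/2)·(-5/2)] = 16/15
L_2(6) = (7)·(7/2)·(1)/[(5)·(3/2)·(-1)] = -49/15
L_3(6) = (7)·(7/2)·(2)/[(6)·(5/2)·(1)] = 49/15
Sum: (-5)·(-1/15) + (-537/8)·(16/15) + (-240)·(-49/15) + (-449)·(49/15) = -754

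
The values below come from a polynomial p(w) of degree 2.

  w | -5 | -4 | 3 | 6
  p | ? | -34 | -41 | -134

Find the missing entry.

The 3 known values determine p uniquely (degree ≤ 2).
L_0(-5) = (-8)·(-11)/[(-7)·(-10)] = 44/35
L_1(-5) = (-1)·(-11)/[(7)·(-3)] = -11/21
L_2(-5) = (-1)·(-8)/[(10)·(3)] = 4/15
Sum: (-34)·(44/35) + (-41)·(-11/21) + (-134)·(4/15) = -57

-57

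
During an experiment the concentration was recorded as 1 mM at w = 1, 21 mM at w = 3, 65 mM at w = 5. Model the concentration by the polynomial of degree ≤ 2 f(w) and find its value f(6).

96

Evaluate each Lagrange basis at w = 6:
L_0(6) = (3)·(1)/[(-2)·(-4)] = 3/8
L_1(6) = (5)·(1)/[(2)·(-2)] = -5/4
L_2(6) = (5)·(3)/[(4)·(2)] = 15/8
Sum: 1·(3/8) + 21·(-5/4) + 65·(15/8) = 96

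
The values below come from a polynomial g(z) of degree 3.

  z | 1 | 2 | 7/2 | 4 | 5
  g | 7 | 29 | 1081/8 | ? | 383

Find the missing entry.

199

The 4 known values determine g uniquely (degree ≤ 3).
Evaluate each Lagrange basis at z = 4:
L_0(4) = (2)·(1/2)·(-1)/[(-1)·(-5/2)·(-4)] = 1/10
L_1(4) = (3)·(1/2)·(-1)/[(1)·(-3/2)·(-3)] = -1/3
L_2(4) = (3)·(2)·(-1)/[(5/2)·(3/2)·(-3/2)] = 16/15
L_3(4) = (3)·(2)·(1/2)/[(4)·(3)·(3/2)] = 1/6
Sum: 7·(1/10) + 29·(-1/3) + 1081/8·(16/15) + 383·(1/6) = 199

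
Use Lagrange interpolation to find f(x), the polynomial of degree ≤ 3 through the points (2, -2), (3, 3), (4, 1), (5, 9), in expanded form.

f(x) = (17/6)x^3 - 29x^2 + (577/6)x - 101

L_0(x) = (x - 3)(x - 4)(x - 5) / [-6] = -(1/6)x^3 + 2x^2 - (47/6)x + 10
L_1(x) = (x - 2)(x - 4)(x - 5) / [2] = (1/2)x^3 - (11/2)x^2 + 19x - 20
L_2(x) = (x - 2)(x - 3)(x - 5) / [-2] = -(1/2)x^3 + 5x^2 - (31/2)x + 15
L_3(x) = (x - 2)(x - 3)(x - 4) / [6] = (1/6)x^3 - (3/2)x^2 + (13/3)x - 4
f(x) = (-2)·L_0 + 3·L_1 + 1·L_2 + 9·L_3
  (-2)·L_0(x) = (1/3)x^3 - 4x^2 + (47/3)x - 20
  3·L_1(x) = (3/2)x^3 - (33/2)x^2 + 57x - 60
  1·L_2(x) = -(1/2)x^3 + 5x^2 - (31/2)x + 15
  9·L_3(x) = (3/2)x^3 - (27/2)x^2 + 39x - 36
Adding term by term: (17/6)x^3 - 29x^2 + (577/6)x - 101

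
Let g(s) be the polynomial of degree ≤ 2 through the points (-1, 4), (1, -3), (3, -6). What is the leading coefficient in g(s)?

1/2

The leading coefficient equals the top divided difference g[-1,1,3].
g[-1,1] = (-3 - 4) / (1 - (-1)) = -7/2
g[1,3] = (-6 - (-3)) / (3 - 1) = -3/2
g[-1,1,3] = (-3/2 - (-7/2)) / (3 - (-1)) = 1/2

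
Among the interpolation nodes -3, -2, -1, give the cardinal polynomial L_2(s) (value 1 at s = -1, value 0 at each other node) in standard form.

L_2(s) = (1/2)s^2 + (5/2)s + 3

L_2(s) = (s + 3)(s + 2) / [(2)·(1)]
       = (s^2 + 5s + 6) / (2)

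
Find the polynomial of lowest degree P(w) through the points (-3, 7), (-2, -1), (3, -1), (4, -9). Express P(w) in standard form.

P(w) = -(8/21)w^3 + (4/7)w^2 + (44/21)w - 15/7

Newton's divided differences:
P[-3,-2] = (-1 - 7) / (-2 - (-3)) = -8
P[-2,3] = (-1 - (-1)) / (3 - (-2)) = 0
P[3,4] = (-9 - (-1)) / (4 - 3) = -8
P[-3,-2,3] = (0 - (-8)) / (3 - (-3)) = 4/3
P[-2,3,4] = (-8 - 0) / (4 - (-2)) = -4/3
P[-3,-2,3,4] = (-4/3 - 4/3) / (4 - (-3)) = -8/21
P(w) = 7 + (-8)·(w + 3) + (4/3)·(w + 3)(w + 2) + (-8/21)·(w + 3)(w + 2)(w - 3)
Expanding: P(w) = -(8/21)w^3 + (4/7)w^2 + (44/21)w - 15/7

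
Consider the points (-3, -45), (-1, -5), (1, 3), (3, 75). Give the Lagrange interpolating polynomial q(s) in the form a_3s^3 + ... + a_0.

Build the Lagrange basis polynomials:
L_0(s) = (s + 1)(s - 1)(s - 3) / [-48] = -(1/48)s^3 + (1/16)s^2 + (1/48)s - 1/16
L_1(s) = (s + 3)(s - 1)(s - 3) / [16] = (1/16)s^3 - (1/16)s^2 - (9/16)s + 9/16
L_2(s) = (s + 3)(s + 1)(s - 3) / [-16] = -(1/16)s^3 - (1/16)s^2 + (9/16)s + 9/16
L_3(s) = (s + 3)(s + 1)(s - 1) / [48] = (1/48)s^3 + (1/16)s^2 - (1/48)s - 1/16
q(s) = (-45)·L_0 + (-5)·L_1 + 3·L_2 + 75·L_3
  (-45)·L_0(s) = (15/16)s^3 - (45/16)s^2 - (15/16)s + 45/16
  (-5)·L_1(s) = -(5/16)s^3 + (5/16)s^2 + (45/16)s - 45/16
  3·L_2(s) = -(3/16)s^3 - (3/16)s^2 + (27/16)s + 27/16
  75·L_3(s) = (25/16)s^3 + (75/16)s^2 - (25/16)s - 75/16
Adding term by term: 2s^3 + 2s^2 + 2s - 3

q(s) = 2s^3 + 2s^2 + 2s - 3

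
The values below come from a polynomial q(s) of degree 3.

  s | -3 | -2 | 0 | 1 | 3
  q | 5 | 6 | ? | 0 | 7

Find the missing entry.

33/20

The 4 known values determine q uniquely (degree ≤ 3).
Evaluate each Lagrange basis at s = 0:
L_0(0) = (2)·(-1)·(-3)/[(-1)·(-4)·(-6)] = -1/4
L_1(0) = (3)·(-1)·(-3)/[(1)·(-3)·(-5)] = 3/5
L_2(0) = (3)·(2)·(-3)/[(4)·(3)·(-2)] = 3/4
L_3(0) = (3)·(2)·(-1)/[(6)·(5)·(2)] = -1/10
Sum: 5·(-1/4) + 6·(3/5) + 0 + 7·(-1/10) = 33/20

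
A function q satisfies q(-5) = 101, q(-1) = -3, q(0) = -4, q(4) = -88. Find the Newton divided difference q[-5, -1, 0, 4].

-1

q[-5,-1] = (-3 - 101) / (-1 - (-5)) = -26
q[-1,0] = (-4 - (-3)) / (0 - (-1)) = -1
q[0,4] = (-88 - (-4)) / (4 - 0) = -21
q[-5,-1,0] = (-1 - (-26)) / (0 - (-5)) = 5
q[-1,0,4] = (-21 - (-1)) / (4 - (-1)) = -4
q[-5,-1,0,4] = (-4 - 5) / (4 - (-5)) = -1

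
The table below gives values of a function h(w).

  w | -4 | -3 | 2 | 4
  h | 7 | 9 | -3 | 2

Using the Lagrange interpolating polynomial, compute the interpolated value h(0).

L_0(0) = (3)·(-2)·(-4)/[(-1)·(-6)·(-8)] = -1/2
L_1(0) = (4)·(-2)·(-4)/[(1)·(-5)·(-7)] = 32/35
L_2(0) = (4)·(3)·(-4)/[(6)·(5)·(-2)] = 4/5
L_3(0) = (4)·(3)·(-2)/[(8)·(7)·(2)] = -3/14
Sum: 7·(-1/2) + 9·(32/35) + (-3)·(4/5) + 2·(-3/14) = 19/10

19/10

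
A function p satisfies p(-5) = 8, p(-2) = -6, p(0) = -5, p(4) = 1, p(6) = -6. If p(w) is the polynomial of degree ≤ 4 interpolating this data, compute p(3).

25/33

Evaluate each Lagrange basis at w = 3:
L_0(3) = (5)·(3)·(-1)·(-3)/[(-3)·(-5)·(-9)·(-11)] = 1/33
L_1(3) = (8)·(3)·(-1)·(-3)/[(3)·(-2)·(-6)·(-8)] = -1/4
L_2(3) = (8)·(5)·(-1)·(-3)/[(5)·(2)·(-4)·(-6)] = 1/2
L_3(3) = (8)·(5)·(3)·(-3)/[(9)·(6)·(4)·(-2)] = 5/6
L_4(3) = (8)·(5)·(3)·(-1)/[(11)·(8)·(6)·(2)] = -5/44
Sum: 8·(1/33) + (-6)·(-1/4) + (-5)·(1/2) + 1·(5/6) + (-6)·(-5/44) = 25/33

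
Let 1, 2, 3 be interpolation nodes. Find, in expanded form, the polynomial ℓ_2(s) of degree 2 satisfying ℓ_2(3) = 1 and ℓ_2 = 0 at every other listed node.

ℓ_2(s) = (s - 1)(s - 2) / [(2)·(1)]
       = (s^2 - 3s + 2) / (2)

ℓ_2(s) = (1/2)s^2 - (3/2)s + 1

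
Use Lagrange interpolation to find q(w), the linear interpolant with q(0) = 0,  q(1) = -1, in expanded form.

Build the Lagrange basis polynomials:
L_0(w) = (w - 1) / [-1] = -w + 1
L_1(w) = w / [1] = w
q(w) = 0·L_0 + (-1)·L_1
  0·L_0(w) = 0
  (-1)·L_1(w) = -w
Adding term by term: -w

q(w) = -w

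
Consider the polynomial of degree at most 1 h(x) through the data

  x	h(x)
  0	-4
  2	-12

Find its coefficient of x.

Build the Lagrange basis polynomials:
L_0(x) = (x - 2) / [-2] = -(1/2)x + 1
L_1(x) = x / [2] = (1/2)x
h(x) = (-4)·L_0 + (-12)·L_1
Only the coefficient of x is needed; take it from each L_i and combine:
(-4)·(-1/2) + (-12)·(1/2) = -4

-4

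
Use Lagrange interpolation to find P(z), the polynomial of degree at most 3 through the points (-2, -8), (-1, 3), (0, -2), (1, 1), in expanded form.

Build the Lagrange basis polynomials:
L_0(z) = (z + 1)z(z - 1) / [-6] = -(1/6)z^3 + (1/6)z
L_1(z) = (z + 2)z(z - 1) / [2] = (1/2)z^3 + (1/2)z^2 - z
L_2(z) = (z + 2)(z + 1)(z - 1) / [-2] = -(1/2)z^3 - z^2 + (1/2)z + 1
L_3(z) = (z + 2)(z + 1)z / [6] = (1/6)z^3 + (1/2)z^2 + (1/3)z
P(z) = (-8)·L_0 + 3·L_1 + (-2)·L_2 + 1·L_3
  (-8)·L_0(z) = (4/3)z^3 - (4/3)z
  3·L_1(z) = (3/2)z^3 + (3/2)z^2 - 3z
  (-2)·L_2(z) = z^3 + 2z^2 - z - 2
  1·L_3(z) = (1/6)z^3 + (1/2)z^2 + (1/3)z
Adding term by term: 4z^3 + 4z^2 - 5z - 2

P(z) = 4z^3 + 4z^2 - 5z - 2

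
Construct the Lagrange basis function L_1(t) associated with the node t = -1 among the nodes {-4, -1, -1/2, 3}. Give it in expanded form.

L_1(t) = (1/6)t^3 + (1/4)t^2 - (23/12)t - 1

L_1(t) = (t + 4)(t + 1/2)(t - 3) / [(3)·(-1/2)·(-4)]
       = (t^3 + (3/2)t^2 - (23/2)t - 6) / (6)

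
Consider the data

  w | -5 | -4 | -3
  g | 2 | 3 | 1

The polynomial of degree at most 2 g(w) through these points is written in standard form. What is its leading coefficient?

-3/2

L_0(w) = (w + 4)(w + 3) / [2] = (1/2)w^2 + (7/2)w + 6
L_1(w) = (w + 5)(w + 3) / [-1] = -w^2 - 8w - 15
L_2(w) = (w + 5)(w + 4) / [2] = (1/2)w^2 + (9/2)w + 10
g(w) = 2·L_0 + 3·L_1 + 1·L_2
Only the coefficient of w^2 is needed; take it from each L_i and combine:
2·(1/2) + 3·(-1) + 1·(1/2) = -3/2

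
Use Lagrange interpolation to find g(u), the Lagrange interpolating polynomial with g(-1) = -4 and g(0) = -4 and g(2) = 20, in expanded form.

g(u) = 4u^2 + 4u - 4

Build the Lagrange basis polynomials:
L_0(u) = u(u - 2) / [3] = (1/3)u^2 - (2/3)u
L_1(u) = (u + 1)(u - 2) / [-2] = -(1/2)u^2 + (1/2)u + 1
L_2(u) = (u + 1)u / [6] = (1/6)u^2 + (1/6)u
g(u) = (-4)·L_0 + (-4)·L_1 + 20·L_2
  (-4)·L_0(u) = -(4/3)u^2 + (8/3)u
  (-4)·L_1(u) = 2u^2 - 2u - 4
  20·L_2(u) = (10/3)u^2 + (10/3)u
Adding term by term: 4u^2 + 4u - 4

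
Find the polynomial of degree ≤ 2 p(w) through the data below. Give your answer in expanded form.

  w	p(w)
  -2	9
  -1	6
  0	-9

Build the Lagrange basis polynomials:
L_0(w) = (w + 1)w / [2] = (1/2)w^2 + (1/2)w
L_1(w) = (w + 2)w / [-1] = -w^2 - 2w
L_2(w) = (w + 2)(w + 1) / [2] = (1/2)w^2 + (3/2)w + 1
p(w) = 9·L_0 + 6·L_1 + (-9)·L_2
  9·L_0(w) = (9/2)w^2 + (9/2)w
  6·L_1(w) = -6w^2 - 12w
  (-9)·L_2(w) = -(9/2)w^2 - (27/2)w - 9
Adding term by term: -6w^2 - 21w - 9

p(w) = -6w^2 - 21w - 9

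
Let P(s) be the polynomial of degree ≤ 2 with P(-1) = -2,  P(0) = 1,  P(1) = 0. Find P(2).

Evaluate each Lagrange basis at s = 2:
L_0(2) = (2)·(1)/[(-1)·(-2)] = 1
L_1(2) = (3)·(1)/[(1)·(-1)] = -3
L_2(2) = (3)·(2)/[(2)·(1)] = 3
Sum: (-2)·(1) + 1·(-3) + 0 = -5

-5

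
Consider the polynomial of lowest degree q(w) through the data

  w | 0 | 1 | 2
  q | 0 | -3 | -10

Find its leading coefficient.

Build the Lagrange basis polynomials:
L_0(w) = (w - 1)(w - 2) / [2] = (1/2)w^2 - (3/2)w + 1
L_1(w) = w(w - 2) / [-1] = -w^2 + 2w
L_2(w) = w(w - 1) / [2] = (1/2)w^2 - (1/2)w
q(w) = 0·L_0 + (-3)·L_1 + (-10)·L_2
Only the coefficient of w^2 is needed; take it from each L_i and combine:
0·(1/2) + (-3)·(-1) + (-10)·(1/2) = -2

-2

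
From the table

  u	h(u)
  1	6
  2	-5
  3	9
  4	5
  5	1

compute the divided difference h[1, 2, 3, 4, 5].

61/24

h[1,2] = (-5 - 6) / (2 - 1) = -11
h[2,3] = (9 - (-5)) / (3 - 2) = 14
h[3,4] = (5 - 9) / (4 - 3) = -4
h[4,5] = (1 - 5) / (5 - 4) = -4
h[1,2,3] = (14 - (-11)) / (3 - 1) = 25/2
h[2,3,4] = (-4 - 14) / (4 - 2) = -9
h[3,4,5] = (-4 - (-4)) / (5 - 3) = 0
h[1,2,3,4] = (-9 - 25/2) / (4 - 1) = -43/6
h[2,3,4,5] = (0 - (-9)) / (5 - 2) = 3
h[1,2,3,4,5] = (3 - (-43/6)) / (5 - 1) = 61/24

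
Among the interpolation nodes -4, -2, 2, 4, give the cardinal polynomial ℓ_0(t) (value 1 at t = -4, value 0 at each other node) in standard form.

ℓ_0(t) = (t + 2)(t - 2)(t - 4) / [(-2)·(-6)·(-8)]
       = (t^3 - 4t^2 - 4t + 16) / (-96)

ℓ_0(t) = -(1/96)t^3 + (1/24)t^2 + (1/24)t - 1/6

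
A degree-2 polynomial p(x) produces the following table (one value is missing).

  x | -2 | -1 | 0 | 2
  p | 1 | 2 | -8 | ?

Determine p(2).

-61

The 3 known values determine p uniquely (degree ≤ 2).
L_0(2) = (3)·(2)/[(-1)·(-2)] = 3
L_1(2) = (4)·(2)/[(1)·(-1)] = -8
L_2(2) = (4)·(3)/[(2)·(1)] = 6
Sum: 1·(3) + 2·(-8) + (-8)·(6) = -61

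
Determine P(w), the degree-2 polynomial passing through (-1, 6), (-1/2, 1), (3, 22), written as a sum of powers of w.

Build the Lagrange basis polynomials:
L_0(w) = (w + 1/2)(w - 3) / [2] = (1/2)w^2 - (5/4)w - 3/4
L_1(w) = (w + 1)(w - 3) / [-7/4] = -(4/7)w^2 + (8/7)w + 12/7
L_2(w) = (w + 1)(w + 1/2) / [14] = (1/14)w^2 + (3/28)w + 1/28
P(w) = 6·L_0 + 1·L_1 + 22·L_2
  6·L_0(w) = 3w^2 - (15/2)w - 9/2
  1·L_1(w) = -(4/7)w^2 + (8/7)w + 12/7
  22·L_2(w) = (11/7)w^2 + (33/14)w + 11/14
Adding term by term: 4w^2 - 4w - 2

P(w) = 4w^2 - 4w - 2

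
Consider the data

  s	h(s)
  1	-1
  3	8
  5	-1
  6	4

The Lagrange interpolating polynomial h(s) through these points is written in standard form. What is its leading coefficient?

The leading coefficient equals the top divided difference h[1,3,5,6].
h[1,3] = (8 - (-1)) / (3 - 1) = 9/2
h[3,5] = (-1 - 8) / (5 - 3) = -9/2
h[5,6] = (4 - (-1)) / (6 - 5) = 5
h[1,3,5] = (-9/2 - 9/2) / (5 - 1) = -9/4
h[3,5,6] = (5 - (-9/2)) / (6 - 3) = 19/6
h[1,3,5,6] = (19/6 - (-9/4)) / (6 - 1) = 13/12

13/12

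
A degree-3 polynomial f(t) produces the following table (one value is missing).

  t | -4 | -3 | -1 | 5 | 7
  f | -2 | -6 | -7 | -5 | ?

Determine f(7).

-194/9

The 4 known values determine f uniquely (degree ≤ 3).
L_0(7) = (10)·(8)·(2)/[(-1)·(-3)·(-9)] = -160/27
L_1(7) = (11)·(8)·(2)/[(1)·(-2)·(-8)] = 11
L_2(7) = (11)·(10)·(2)/[(3)·(2)·(-6)] = -55/9
L_3(7) = (11)·(10)·(8)/[(9)·(8)·(6)] = 55/27
Sum: (-2)·(-160/27) + (-6)·(11) + (-7)·(-55/9) + (-5)·(55/27) = -194/9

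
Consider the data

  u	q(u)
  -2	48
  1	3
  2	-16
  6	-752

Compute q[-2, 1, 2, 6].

q[-2,1] = (3 - 48) / (1 - (-2)) = -15
q[1,2] = (-16 - 3) / (2 - 1) = -19
q[2,6] = (-752 - (-16)) / (6 - 2) = -184
q[-2,1,2] = (-19 - (-15)) / (2 - (-2)) = -1
q[1,2,6] = (-184 - (-19)) / (6 - 1) = -33
q[-2,1,2,6] = (-33 - (-1)) / (6 - (-2)) = -4

-4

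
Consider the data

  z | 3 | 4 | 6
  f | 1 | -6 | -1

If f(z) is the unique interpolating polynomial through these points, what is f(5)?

Using Newton's divided-difference form:
f[3,4] = (-6 - 1) / (4 - 3) = -7
f[4,6] = (-1 - (-6)) / (6 - 4) = 5/2
f[3,4,6] = (5/2 - (-7)) / (6 - 3) = 19/6
f(5) = 1 + (-7)·(2) + (19/6)·(2)·(1) = -20/3

-20/3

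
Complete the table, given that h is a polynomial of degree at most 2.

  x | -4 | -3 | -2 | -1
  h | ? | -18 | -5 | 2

-37

The 3 known values determine h uniquely (degree ≤ 2).
Evaluate each Lagrange basis at x = -4:
L_0(-4) = (-2)·(-3)/[(-1)·(-2)] = 3
L_1(-4) = (-1)·(-3)/[(1)·(-1)] = -3
L_2(-4) = (-1)·(-2)/[(2)·(1)] = 1
Sum: (-18)·(3) + (-5)·(-3) + 2·(1) = -37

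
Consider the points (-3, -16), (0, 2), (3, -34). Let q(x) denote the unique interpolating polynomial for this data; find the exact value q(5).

-88

Evaluate each Lagrange basis at x = 5:
L_0(5) = (5)·(2)/[(-3)·(-6)] = 5/9
L_1(5) = (8)·(2)/[(3)·(-3)] = -16/9
L_2(5) = (8)·(5)/[(6)·(3)] = 20/9
Sum: (-16)·(5/9) + 2·(-16/9) + (-34)·(20/9) = -88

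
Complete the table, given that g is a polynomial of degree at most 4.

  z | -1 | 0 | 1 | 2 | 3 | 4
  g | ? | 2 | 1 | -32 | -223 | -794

The 5 known values determine g uniquely (degree ≤ 4).
L_0(-1) = (-2)·(-3)·(-4)·(-5)/[(-1)·(-2)·(-3)·(-4)] = 5
L_1(-1) = (-1)·(-3)·(-4)·(-5)/[(1)·(-1)·(-2)·(-3)] = -10
L_2(-1) = (-1)·(-2)·(-4)·(-5)/[(2)·(1)·(-1)·(-2)] = 10
L_3(-1) = (-1)·(-2)·(-3)·(-5)/[(3)·(2)·(1)·(-1)] = -5
L_4(-1) = (-1)·(-2)·(-3)·(-4)/[(4)·(3)·(2)·(1)] = 1
Sum: 2·(5) + 1·(-10) + (-32)·(10) + (-223)·(-5) + (-794)·(1) = 1

1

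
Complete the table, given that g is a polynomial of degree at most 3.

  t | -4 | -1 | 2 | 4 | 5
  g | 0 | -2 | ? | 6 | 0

The 4 known values determine g uniquely (degree ≤ 3).
Evaluate each Lagrange basis at t = 2:
L_0(2) = (3)·(-2)·(-3)/[(-3)·(-8)·(-9)] = -1/12
L_1(2) = (6)·(-2)·(-3)/[(3)·(-5)·(-6)] = 2/5
L_2(2) = (6)·(3)·(-3)/[(8)·(5)·(-1)] = 27/20
L_3(2) = (6)·(3)·(-2)/[(9)·(6)·(1)] = -2/3
Sum: 0 + (-2)·(2/5) + 6·(27/20) + 0 = 73/10

73/10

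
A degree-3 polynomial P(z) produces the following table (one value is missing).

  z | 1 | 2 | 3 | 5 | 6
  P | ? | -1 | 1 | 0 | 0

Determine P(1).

-20/3

The 4 known values determine P uniquely (degree ≤ 3).
Evaluate each Lagrange basis at z = 1:
L_0(1) = (-2)·(-4)·(-5)/[(-1)·(-3)·(-4)] = 10/3
L_1(1) = (-1)·(-4)·(-5)/[(1)·(-2)·(-3)] = -10/3
L_2(1) = (-1)·(-2)·(-5)/[(3)·(2)·(-1)] = 5/3
L_3(1) = (-1)·(-2)·(-4)/[(4)·(3)·(1)] = -2/3
Sum: (-1)·(10/3) + 1·(-10/3) + 0 + 0 = -20/3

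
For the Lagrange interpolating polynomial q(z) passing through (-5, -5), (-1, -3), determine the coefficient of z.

The leading coefficient equals the top divided difference q[-5,-1].
q[-5,-1] = (-3 - (-5)) / (-1 - (-5)) = 1/2

1/2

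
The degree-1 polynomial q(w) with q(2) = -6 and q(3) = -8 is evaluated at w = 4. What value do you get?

-10

Evaluate each Lagrange basis at w = 4:
L_0(4) = (1)/[(-1)] = -1
L_1(4) = (2)/[(1)] = 2
Sum: (-6)·(-1) + (-8)·(2) = -10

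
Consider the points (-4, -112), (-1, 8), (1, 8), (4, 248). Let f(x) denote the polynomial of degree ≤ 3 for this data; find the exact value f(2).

38

Evaluate each Lagrange basis at x = 2:
L_0(2) = (3)·(1)·(-2)/[(-3)·(-5)·(-8)] = 1/20
L_1(2) = (6)·(1)·(-2)/[(3)·(-2)·(-5)] = -2/5
L_2(2) = (6)·(3)·(-2)/[(5)·(2)·(-3)] = 6/5
L_3(2) = (6)·(3)·(1)/[(8)·(5)·(3)] = 3/20
Sum: (-112)·(1/20) + 8·(-2/5) + 8·(6/5) + 248·(3/20) = 38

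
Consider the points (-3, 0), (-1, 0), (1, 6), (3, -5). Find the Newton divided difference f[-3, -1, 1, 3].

f[-3,-1] = (0 - 0) / (-1 - (-3)) = 0
f[-1,1] = (6 - 0) / (1 - (-1)) = 3
f[1,3] = (-5 - 6) / (3 - 1) = -11/2
f[-3,-1,1] = (3 - 0) / (1 - (-3)) = 3/4
f[-1,1,3] = (-11/2 - 3) / (3 - (-1)) = -17/8
f[-3,-1,1,3] = (-17/8 - 3/4) / (3 - (-3)) = -23/48

-23/48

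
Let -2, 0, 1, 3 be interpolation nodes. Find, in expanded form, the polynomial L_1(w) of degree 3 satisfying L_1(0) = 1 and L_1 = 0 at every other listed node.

L_1(w) = (w + 2)(w - 1)(w - 3) / [(2)·(-1)·(-3)]
       = (w^3 - 2w^2 - 5w + 6) / (6)

L_1(w) = (1/6)w^3 - (1/3)w^2 - (5/6)w + 1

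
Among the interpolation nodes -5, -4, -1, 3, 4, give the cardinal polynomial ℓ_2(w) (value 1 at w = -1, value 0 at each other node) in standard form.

ℓ_2(w) = (1/240)w^4 + (1/120)w^3 - (31/240)w^2 - (2/15)w + 1

ℓ_2(w) = (w + 5)(w + 4)(w - 3)(w - 4) / [(4)·(3)·(-4)·(-5)]
       = (w^4 + 2w^3 - 31w^2 - 32w + 240) / (240)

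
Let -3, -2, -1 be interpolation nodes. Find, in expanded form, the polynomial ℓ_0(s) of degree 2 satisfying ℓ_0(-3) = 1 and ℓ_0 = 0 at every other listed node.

ℓ_0(s) = (s + 2)(s + 1) / [(-1)·(-2)]
       = (s^2 + 3s + 2) / (2)

ℓ_0(s) = (1/2)s^2 + (3/2)s + 1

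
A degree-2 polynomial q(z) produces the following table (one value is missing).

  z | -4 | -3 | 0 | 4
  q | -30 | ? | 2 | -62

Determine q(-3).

The 3 known values determine q uniquely (degree ≤ 2).
L_0(-3) = (-3)·(-7)/[(-4)·(-8)] = 21/32
L_1(-3) = (1)·(-7)/[(4)·(-4)] = 7/16
L_2(-3) = (1)·(-3)/[(8)·(4)] = -3/32
Sum: (-30)·(21/32) + 2·(7/16) + (-62)·(-3/32) = -13

-13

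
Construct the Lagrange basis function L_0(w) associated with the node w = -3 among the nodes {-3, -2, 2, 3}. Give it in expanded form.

L_0(w) = (w + 2)(w - 2)(w - 3) / [(-1)·(-5)·(-6)]
       = (w^3 - 3w^2 - 4w + 12) / (-30)

L_0(w) = -(1/30)w^3 + (1/10)w^2 + (2/15)w - 2/5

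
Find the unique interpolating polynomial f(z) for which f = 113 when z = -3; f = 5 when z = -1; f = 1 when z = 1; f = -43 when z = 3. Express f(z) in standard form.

f(z) = -3z^3 + 4z^2 + z - 1

L_0(z) = (z + 1)(z - 1)(z - 3) / [-48] = -(1/48)z^3 + (1/16)z^2 + (1/48)z - 1/16
L_1(z) = (z + 3)(z - 1)(z - 3) / [16] = (1/16)z^3 - (1/16)z^2 - (9/16)z + 9/16
L_2(z) = (z + 3)(z + 1)(z - 3) / [-16] = -(1/16)z^3 - (1/16)z^2 + (9/16)z + 9/16
L_3(z) = (z + 3)(z + 1)(z - 1) / [48] = (1/48)z^3 + (1/16)z^2 - (1/48)z - 1/16
f(z) = 113·L_0 + 5·L_1 + 1·L_2 + (-43)·L_3
  113·L_0(z) = -(113/48)z^3 + (113/16)z^2 + (113/48)z - 113/16
  5·L_1(z) = (5/16)z^3 - (5/16)z^2 - (45/16)z + 45/16
  1·L_2(z) = -(1/16)z^3 - (1/16)z^2 + (9/16)z + 9/16
  (-43)·L_3(z) = -(43/48)z^3 - (43/16)z^2 + (43/48)z + 43/16
Adding term by term: -3z^3 + 4z^2 + z - 1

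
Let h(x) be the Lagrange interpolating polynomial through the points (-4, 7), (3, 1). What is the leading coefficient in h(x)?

The leading coefficient equals the top divided difference h[-4,3].
h[-4,3] = (1 - 7) / (3 - (-4)) = -6/7

-6/7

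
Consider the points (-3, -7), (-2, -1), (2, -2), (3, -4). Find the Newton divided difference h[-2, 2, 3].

h[-2,2] = (-2 - (-1)) / (2 - (-2)) = -1/4
h[2,3] = (-4 - (-2)) / (3 - 2) = -2
h[-2,2,3] = (-2 - (-1/4)) / (3 - (-2)) = -7/20

-7/20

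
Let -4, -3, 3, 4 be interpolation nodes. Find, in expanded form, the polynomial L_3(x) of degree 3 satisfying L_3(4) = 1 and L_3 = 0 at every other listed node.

L_3(x) = (1/56)x^3 + (1/14)x^2 - (9/56)x - 9/14

L_3(x) = (x + 4)(x + 3)(x - 3) / [(8)·(7)·(1)]
       = (x^3 + 4x^2 - 9x - 36) / (56)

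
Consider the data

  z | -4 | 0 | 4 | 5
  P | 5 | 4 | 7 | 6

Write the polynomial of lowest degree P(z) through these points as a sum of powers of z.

Newton's divided differences:
P[-4,0] = (4 - 5) / (0 - (-4)) = -1/4
P[0,4] = (7 - 4) / (4 - 0) = 3/4
P[4,5] = (6 - 7) / (5 - 4) = -1
P[-4,0,4] = (3/4 - (-1/4)) / (4 - (-4)) = 1/8
P[0,4,5] = (-1 - 3/4) / (5 - 0) = -7/20
P[-4,0,4,5] = (-7/20 - 1/8) / (5 - (-4)) = -19/360
P(z) = 5 + (-1/4)·(z + 4) + (1/8)·(z + 4)z + (-19/360)·(z + 4)z(z - 4)
Expanding: P(z) = -(19/360)z^3 + (1/8)z^2 + (197/180)z + 4

P(z) = -(19/360)z^3 + (1/8)z^2 + (197/180)z + 4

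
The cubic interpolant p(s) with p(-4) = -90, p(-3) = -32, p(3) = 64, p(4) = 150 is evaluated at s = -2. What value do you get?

-6

Evaluate each Lagrange basis at s = -2:
L_0(-2) = (1)·(-5)·(-6)/[(-1)·(-7)·(-8)] = -15/28
L_1(-2) = (2)·(-5)·(-6)/[(1)·(-6)·(-7)] = 10/7
L_2(-2) = (2)·(1)·(-6)/[(7)·(6)·(-1)] = 2/7
L_3(-2) = (2)·(1)·(-5)/[(8)·(7)·(1)] = -5/28
Sum: (-90)·(-15/28) + (-32)·(10/7) + 64·(2/7) + 150·(-5/28) = -6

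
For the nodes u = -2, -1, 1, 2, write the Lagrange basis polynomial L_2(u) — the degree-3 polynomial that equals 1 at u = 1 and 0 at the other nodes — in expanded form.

L_2(u) = (u + 2)(u + 1)(u - 2) / [(3)·(2)·(-1)]
       = (u^3 + u^2 - 4u - 4) / (-6)

L_2(u) = -(1/6)u^3 - (1/6)u^2 + (2/3)u + 2/3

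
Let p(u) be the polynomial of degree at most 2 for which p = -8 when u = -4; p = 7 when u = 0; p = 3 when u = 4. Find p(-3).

Using Newton's divided-difference form:
p[-4,0] = (7 - (-8)) / (0 - (-4)) = 15/4
p[0,4] = (3 - 7) / (4 - 0) = -1
p[-4,0,4] = (-1 - 15/4) / (4 - (-4)) = -19/32
p(-3) = -8 + (15/4)·(1) + (-19/32)·(1)·(-3) = -79/32

-79/32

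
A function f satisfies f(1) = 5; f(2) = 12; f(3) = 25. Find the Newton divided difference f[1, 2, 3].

3

f[1,2] = (12 - 5) / (2 - 1) = 7
f[2,3] = (25 - 12) / (3 - 2) = 13
f[1,2,3] = (13 - 7) / (3 - 1) = 3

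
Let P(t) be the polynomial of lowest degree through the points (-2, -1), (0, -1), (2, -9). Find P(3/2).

-25/4

Evaluate each Lagrange basis at t = 3/2:
L_0(3/2) = (3/2)·(-1/2)/[(-2)·(-4)] = -3/32
L_1(3/2) = (7/2)·(-1/2)/[(2)·(-2)] = 7/16
L_2(3/2) = (7/2)·(3/2)/[(4)·(2)] = 21/32
Sum: (-1)·(-3/32) + (-1)·(7/16) + (-9)·(21/32) = -25/4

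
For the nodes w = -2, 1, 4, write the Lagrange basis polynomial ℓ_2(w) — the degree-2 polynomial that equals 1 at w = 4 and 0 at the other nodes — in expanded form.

ℓ_2(w) = (1/18)w^2 + (1/18)w - 1/9

ℓ_2(w) = (w + 2)(w - 1) / [(6)·(3)]
       = (w^2 + w - 2) / (18)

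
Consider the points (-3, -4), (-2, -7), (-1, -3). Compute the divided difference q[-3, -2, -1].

7/2

q[-3,-2] = (-7 - (-4)) / (-2 - (-3)) = -3
q[-2,-1] = (-3 - (-7)) / (-1 - (-2)) = 4
q[-3,-2,-1] = (4 - (-3)) / (-1 - (-3)) = 7/2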